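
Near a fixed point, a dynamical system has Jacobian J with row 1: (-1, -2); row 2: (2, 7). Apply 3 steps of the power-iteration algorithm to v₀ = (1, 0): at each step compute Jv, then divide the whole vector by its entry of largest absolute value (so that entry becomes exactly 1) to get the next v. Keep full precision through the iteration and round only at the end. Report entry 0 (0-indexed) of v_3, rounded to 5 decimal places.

-0.26923

Jv0 = (-1.000000, 2.000000); divide by 2.000000 → v1 = (-0.500000, 1.000000)
Jv1 = (-1.500000, 6.000000); divide by 6.000000 → v2 = (-0.250000, 1.000000)
Jv2 = (-1.750000, 6.500000); divide by 6.500000 → v3 = (-0.269231, 1.000000)
Requested entry of v3: -21/78 = -0.26923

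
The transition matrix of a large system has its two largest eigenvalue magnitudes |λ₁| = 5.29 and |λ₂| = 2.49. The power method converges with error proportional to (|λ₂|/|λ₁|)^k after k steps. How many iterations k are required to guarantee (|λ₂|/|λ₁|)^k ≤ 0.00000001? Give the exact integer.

25

|λ₂/λ₁| = 2.49/5.29 = 0.47070
Need k ≥ ln(0.00000001) / ln(0.47070) = -18.4207 / -0.7535 ≈ 24.446
Smallest integer k satisfying the bound: 25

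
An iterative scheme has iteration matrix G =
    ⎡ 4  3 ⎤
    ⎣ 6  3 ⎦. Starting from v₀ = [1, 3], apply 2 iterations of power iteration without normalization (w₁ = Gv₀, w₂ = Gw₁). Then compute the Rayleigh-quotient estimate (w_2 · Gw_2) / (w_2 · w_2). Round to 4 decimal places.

w1 = Gv₀ = (4·1 + 3·3; 6·1 + 3·3) = (13, 15)
w2 = Gw1 = (4·13 + 3·15; 6·13 + 3·15) = (97, 123)
Gw2 = (757, 951)
w2·Gw2 = 97·757 + 123·951 = 190402; w2·w2 = 97·97 + 123·123 = 24538
λ ≈ 190402/24538 = 7.7595

7.7595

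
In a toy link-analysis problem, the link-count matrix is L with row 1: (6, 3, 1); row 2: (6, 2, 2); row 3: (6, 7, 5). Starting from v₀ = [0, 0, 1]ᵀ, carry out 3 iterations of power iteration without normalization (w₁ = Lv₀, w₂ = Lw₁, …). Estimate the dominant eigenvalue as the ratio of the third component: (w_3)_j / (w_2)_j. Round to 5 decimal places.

w1 = Lv₀ = (6·0 + 3·0 + 1·1; 6·0 + 2·0 + 2·1; 6·0 + 7·0 + 5·1) = (1, 2, 5)
w2 = Lw1 = (6·1 + 3·2 + 1·5; 6·1 + 2·2 + 2·5; 6·1 + 7·2 + 5·5) = (17, 20, 45)
w3 = Lw2 = (207, 232, 467)
Ratio at component: 467 / 45 = 10.37778

λ ≈ 10.37778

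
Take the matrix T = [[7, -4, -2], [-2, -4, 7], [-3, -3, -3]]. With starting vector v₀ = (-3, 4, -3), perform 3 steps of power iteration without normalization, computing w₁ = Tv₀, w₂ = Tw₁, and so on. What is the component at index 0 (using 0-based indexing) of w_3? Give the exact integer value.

-1983

w1 = Tv₀ = (-31, -31, 6)
w2 = Tw1 = (-105, 228, 168)
w3 = Tw2 = (-1983, 474, -873)
The requested component of w3 is -1983.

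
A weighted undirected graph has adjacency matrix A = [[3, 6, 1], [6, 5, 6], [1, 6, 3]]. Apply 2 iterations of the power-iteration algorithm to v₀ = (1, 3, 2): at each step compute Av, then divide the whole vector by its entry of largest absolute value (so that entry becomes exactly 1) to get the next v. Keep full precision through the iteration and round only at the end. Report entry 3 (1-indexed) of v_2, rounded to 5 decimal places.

Av0 = (23.000000, 33.000000, 25.000000); divide by 33.000000 → v1 = (0.696970, 1.000000, 0.757576)
Av1 = (8.848485, 13.727273, 8.969697); divide by 13.727273 → v2 = (0.644592, 1.000000, 0.653422)
Requested entry of v2: 296/453 = 0.65342

0.65342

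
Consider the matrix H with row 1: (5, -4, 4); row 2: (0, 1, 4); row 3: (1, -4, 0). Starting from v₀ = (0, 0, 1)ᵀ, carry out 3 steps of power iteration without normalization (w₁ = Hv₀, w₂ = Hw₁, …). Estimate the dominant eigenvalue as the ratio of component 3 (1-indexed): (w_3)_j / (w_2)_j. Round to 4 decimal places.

w1 = Hv₀ = (5·0 + (-4)·0 + 4·1; 0·0 + 1·0 + 4·1; 1·0 + (-4)·0 + 0·1) = (4, 4, 0)
w2 = Hw1 = (5·4 + (-4)·4 + 4·0; 0·4 + 1·4 + 4·0; 1·4 + (-4)·4 + 0·0) = (4, 4, -12)
w3 = Hw2 = (-44, -44, -12)
Ratio at component: -12 / -12 = 1.0000

λ ≈ 1.0000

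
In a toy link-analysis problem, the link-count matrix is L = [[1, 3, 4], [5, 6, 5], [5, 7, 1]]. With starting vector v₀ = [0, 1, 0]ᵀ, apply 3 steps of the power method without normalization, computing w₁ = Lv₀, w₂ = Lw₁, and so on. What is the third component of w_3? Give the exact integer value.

w1 = Lv₀ = (1·0 + 3·1 + 4·0; 5·0 + 6·1 + 5·0; 5·0 + 7·1 + 1·0) = (3, 6, 7)
w2 = Lw1 = (1·3 + 3·6 + 4·7; 5·3 + 6·6 + 5·7; 5·3 + 7·6 + 1·7) = (49, 86, 64)
w3 = Lw2 = (563, 1081, 911)
The requested component of w3 is 911.

911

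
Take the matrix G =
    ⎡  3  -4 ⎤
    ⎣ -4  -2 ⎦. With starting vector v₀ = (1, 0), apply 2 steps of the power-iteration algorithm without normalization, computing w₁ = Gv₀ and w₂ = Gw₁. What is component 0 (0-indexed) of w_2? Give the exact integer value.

25

w1 = Gv₀ = (3, -4)
w2 = Gw1 = (25, -4)
The requested component of w2 is 25.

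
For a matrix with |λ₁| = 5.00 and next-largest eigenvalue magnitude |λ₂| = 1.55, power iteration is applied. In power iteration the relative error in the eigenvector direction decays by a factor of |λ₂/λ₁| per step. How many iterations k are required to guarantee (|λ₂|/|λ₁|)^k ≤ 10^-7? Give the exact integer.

|λ₂/λ₁| = 1.55/5.00 = 0.31000
Need k ≥ ln(10^-7) / ln(0.31000) = -16.1181 / -1.1712 ≈ 13.762
Smallest integer k satisfying the bound: 14

14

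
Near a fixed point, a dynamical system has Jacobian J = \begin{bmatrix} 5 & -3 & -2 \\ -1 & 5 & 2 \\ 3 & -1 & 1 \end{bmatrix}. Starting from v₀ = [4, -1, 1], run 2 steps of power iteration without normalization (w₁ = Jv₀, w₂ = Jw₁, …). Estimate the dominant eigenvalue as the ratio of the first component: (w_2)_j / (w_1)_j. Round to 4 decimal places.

4.6667

w1 = Jv₀ = (5·4 + (-3)·(-1) + (-2)·1; (-1)·4 + 5·(-1) + 2·1; 3·4 + (-1)·(-1) + 1·1) = (21, -7, 14)
w2 = Jw1 = (5·21 + (-3)·(-7) + (-2)·14; (-1)·21 + 5·(-7) + 2·14; 3·21 + (-1)·(-7) + 1·14) = (98, -28, 84)
Ratio at component: 98 / 21 = 4.6667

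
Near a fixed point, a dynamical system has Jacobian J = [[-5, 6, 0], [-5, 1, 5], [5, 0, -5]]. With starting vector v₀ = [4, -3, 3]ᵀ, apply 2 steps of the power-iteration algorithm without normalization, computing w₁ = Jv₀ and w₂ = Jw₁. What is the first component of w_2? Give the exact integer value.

142

w1 = Jv₀ = ((-5)·4 + 6·(-3) + 0·3; (-5)·4 + 1·(-3) + 5·3; 5·4 + 0·(-3) + (-5)·3) = (-38, -8, 5)
w2 = Jw1 = ((-5)·(-38) + 6·(-8) + 0·5; (-5)·(-38) + 1·(-8) + 5·5; 5·(-38) + 0·(-8) + (-5)·5) = (142, 207, -215)
The requested component of w2 is 142.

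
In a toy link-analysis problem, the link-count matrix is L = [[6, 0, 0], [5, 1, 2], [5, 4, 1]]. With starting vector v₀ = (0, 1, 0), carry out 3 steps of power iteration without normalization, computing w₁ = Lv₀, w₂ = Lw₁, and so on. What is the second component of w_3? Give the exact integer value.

25

w1 = Lv₀ = (0, 1, 4)
w2 = Lw1 = (0, 9, 8)
w3 = Lw2 = (0, 25, 44)
The requested component of w3 is 25.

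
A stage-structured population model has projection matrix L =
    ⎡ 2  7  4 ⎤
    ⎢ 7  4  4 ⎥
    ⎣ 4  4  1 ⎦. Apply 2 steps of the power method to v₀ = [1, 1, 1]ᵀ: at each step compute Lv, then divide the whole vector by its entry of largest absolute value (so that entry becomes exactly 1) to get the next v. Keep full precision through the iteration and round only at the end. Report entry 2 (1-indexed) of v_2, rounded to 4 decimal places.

Lv0 = (13.00000, 15.00000, 9.00000); divide by 15.00000 → v1 = (0.86667, 1.00000, 0.60000)
Lv1 = (11.13333, 12.46667, 8.06667); divide by 12.46667 → v2 = (0.89305, 1.00000, 0.64706)
Requested entry of v2: 187/187 = 1.0000

1.0000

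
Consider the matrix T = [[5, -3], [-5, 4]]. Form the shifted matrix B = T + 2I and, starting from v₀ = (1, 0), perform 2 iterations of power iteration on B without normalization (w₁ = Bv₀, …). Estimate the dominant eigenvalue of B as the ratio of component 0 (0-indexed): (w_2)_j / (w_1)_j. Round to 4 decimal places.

B = T + 2I has rows (7, -3); (-5, 6)
w1 = Bv₀ = (7·1 + (-3)·0; (-5)·1 + 6·0) = (7, -5)
w2 = Bw1 = (7·7 + (-3)·(-5); (-5)·7 + 6·(-5)) = (64, -65)
Ratio: 64/7 = 9.1429

9.1429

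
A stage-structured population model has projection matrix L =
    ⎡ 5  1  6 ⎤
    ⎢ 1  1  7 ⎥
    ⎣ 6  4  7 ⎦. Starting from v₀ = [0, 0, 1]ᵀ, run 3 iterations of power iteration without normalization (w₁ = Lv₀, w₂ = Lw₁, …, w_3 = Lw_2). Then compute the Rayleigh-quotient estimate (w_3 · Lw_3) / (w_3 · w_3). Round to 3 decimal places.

13.848

w1 = Lv₀ = (6, 7, 7)
w2 = Lw1 = (79, 62, 113)
w3 = Lw2 = (1135, 932, 1513)
Lw3 = (15685, 12658, 21129)
w3·Lw3 = 1135·15685 + 932·12658 + 1513·21129 = 61567908; w3·w3 = 1135·1135 + 932·932 + 1513·1513 = 4446018
λ ≈ 61567908/4446018 = 13.848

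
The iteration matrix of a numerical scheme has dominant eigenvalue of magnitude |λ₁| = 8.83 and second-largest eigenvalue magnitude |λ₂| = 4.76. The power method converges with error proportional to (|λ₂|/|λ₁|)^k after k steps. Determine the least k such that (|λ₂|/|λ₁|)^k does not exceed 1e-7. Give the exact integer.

|λ₂/λ₁| = 4.76/8.83 = 0.53907
Need k ≥ ln(1e-7) / ln(0.53907) = -16.1181 / -0.6179 ≈ 26.085
Smallest integer k satisfying the bound: 27

27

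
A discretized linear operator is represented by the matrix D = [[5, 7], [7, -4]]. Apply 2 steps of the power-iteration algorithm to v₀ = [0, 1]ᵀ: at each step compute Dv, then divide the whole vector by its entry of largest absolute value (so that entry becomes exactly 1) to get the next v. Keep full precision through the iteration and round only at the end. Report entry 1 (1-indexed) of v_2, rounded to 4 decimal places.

Dv0 = (7.00000, -4.00000); divide by 7.00000 → v1 = (1.00000, -0.57143)
Dv1 = (1.00000, 9.28571); divide by 9.28571 → v2 = (0.10769, 1.00000)
Requested entry of v2: 7/65 = 0.1077

0.1077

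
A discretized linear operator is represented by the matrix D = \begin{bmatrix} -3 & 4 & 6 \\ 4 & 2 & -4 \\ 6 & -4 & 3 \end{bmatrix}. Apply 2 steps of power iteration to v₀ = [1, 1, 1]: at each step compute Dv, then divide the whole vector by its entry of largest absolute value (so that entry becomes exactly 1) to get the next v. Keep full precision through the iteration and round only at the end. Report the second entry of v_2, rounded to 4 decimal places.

0.2449

Dv0 = (7.00000, 2.00000, 5.00000); divide by 7.00000 → v1 = (1.00000, 0.28571, 0.71429)
Dv1 = (2.42857, 1.71429, 7.00000); divide by 7.00000 → v2 = (0.34694, 0.24490, 1.00000)
Requested entry of v2: 12/49 = 0.2449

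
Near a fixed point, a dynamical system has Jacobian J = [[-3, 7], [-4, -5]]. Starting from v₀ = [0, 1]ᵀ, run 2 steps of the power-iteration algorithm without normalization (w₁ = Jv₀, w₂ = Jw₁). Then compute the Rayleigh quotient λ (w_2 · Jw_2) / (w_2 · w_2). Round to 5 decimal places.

λ ≈ -2.84547

w1 = Jv₀ = ((-3)·0 + 7·1; (-4)·0 + (-5)·1) = (7, -5)
w2 = Jw1 = ((-3)·7 + 7·(-5); (-4)·7 + (-5)·(-5)) = (-56, -3)
Jw2 = (147, 239)
w2·Jw2 = (-56)·147 + (-3)·239 = -8949; w2·w2 = (-56)·(-56) + (-3)·(-3) = 3145
λ ≈ -8949/3145 = -2.84547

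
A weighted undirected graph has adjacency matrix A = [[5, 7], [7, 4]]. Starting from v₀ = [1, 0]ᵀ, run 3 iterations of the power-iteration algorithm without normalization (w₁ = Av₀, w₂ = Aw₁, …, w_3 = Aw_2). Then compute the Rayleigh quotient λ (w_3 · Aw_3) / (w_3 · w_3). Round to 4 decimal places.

λ ≈ 11.5165

w1 = Av₀ = (5·1 + 7·0; 7·1 + 4·0) = (5, 7)
w2 = Aw1 = (5·5 + 7·7; 7·5 + 4·7) = (74, 63)
w3 = Aw2 = (811, 770)
Aw3 = (9445, 8757)
w3·Aw3 = 811·9445 + 770·8757 = 14402785; w3·w3 = 811·811 + 770·770 = 1250621
λ ≈ 14402785/1250621 = 11.5165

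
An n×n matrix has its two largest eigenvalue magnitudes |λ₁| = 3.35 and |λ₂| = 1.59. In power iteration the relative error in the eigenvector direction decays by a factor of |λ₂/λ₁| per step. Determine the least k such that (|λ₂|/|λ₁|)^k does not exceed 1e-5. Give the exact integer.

|λ₂/λ₁| = 1.59/3.35 = 0.47463
Need k ≥ ln(1e-5) / ln(0.47463) = -11.5129 / -0.7452 ≈ 15.449
Smallest integer k satisfying the bound: 16

16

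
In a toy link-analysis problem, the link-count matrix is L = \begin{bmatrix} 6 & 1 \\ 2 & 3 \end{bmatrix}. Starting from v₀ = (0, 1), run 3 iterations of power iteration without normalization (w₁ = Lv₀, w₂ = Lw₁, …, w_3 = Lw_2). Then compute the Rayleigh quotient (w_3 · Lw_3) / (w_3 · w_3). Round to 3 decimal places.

λ ≈ 6.314

w1 = Lv₀ = (1, 3)
w2 = Lw1 = (9, 11)
w3 = Lw2 = (65, 51)
Lw3 = (441, 283)
w3·Lw3 = 65·441 + 51·283 = 43098; w3·w3 = 65·65 + 51·51 = 6826
λ ≈ 43098/6826 = 6.314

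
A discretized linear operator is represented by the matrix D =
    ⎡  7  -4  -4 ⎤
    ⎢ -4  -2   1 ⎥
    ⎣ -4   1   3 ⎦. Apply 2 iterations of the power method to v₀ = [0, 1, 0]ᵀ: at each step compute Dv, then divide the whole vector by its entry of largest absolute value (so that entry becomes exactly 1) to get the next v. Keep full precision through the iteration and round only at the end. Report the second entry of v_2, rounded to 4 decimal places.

-0.8750

Dv0 = (-4.00000, -2.00000, 1.00000); divide by -4.00000 → v1 = (1.00000, 0.50000, -0.25000)
Dv1 = (6.00000, -5.25000, -4.25000); divide by 6.00000 → v2 = (1.00000, -0.87500, -0.70833)
Requested entry of v2: 21/-24 = -0.8750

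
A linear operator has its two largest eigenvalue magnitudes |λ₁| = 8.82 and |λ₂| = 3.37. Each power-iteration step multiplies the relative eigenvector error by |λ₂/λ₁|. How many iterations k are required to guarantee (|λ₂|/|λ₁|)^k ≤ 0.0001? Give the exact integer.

|λ₂/λ₁| = 3.37/8.82 = 0.38209
Need k ≥ ln(0.0001) / ln(0.38209) = -9.2103 / -0.9621 ≈ 9.573
Smallest integer k satisfying the bound: 10

10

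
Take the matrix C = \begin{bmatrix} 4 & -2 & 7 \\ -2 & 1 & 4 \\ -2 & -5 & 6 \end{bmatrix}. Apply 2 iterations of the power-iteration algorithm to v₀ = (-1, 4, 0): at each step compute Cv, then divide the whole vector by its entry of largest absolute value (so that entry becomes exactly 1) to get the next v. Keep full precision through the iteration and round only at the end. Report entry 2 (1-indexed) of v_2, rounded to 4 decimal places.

0.2258

Cv0 = (-12.00000, 6.00000, -18.00000); divide by -18.00000 → v1 = (0.66667, -0.33333, 1.00000)
Cv1 = (10.33333, 2.33333, 6.33333); divide by 10.33333 → v2 = (1.00000, 0.22581, 0.61290)
Requested entry of v2: -42/-186 = 0.2258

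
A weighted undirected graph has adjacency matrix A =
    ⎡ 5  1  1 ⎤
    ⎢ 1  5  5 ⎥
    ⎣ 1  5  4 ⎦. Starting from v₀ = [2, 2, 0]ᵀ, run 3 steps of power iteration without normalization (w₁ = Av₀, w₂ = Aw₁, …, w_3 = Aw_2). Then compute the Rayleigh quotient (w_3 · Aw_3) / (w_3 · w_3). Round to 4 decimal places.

9.8997

w1 = Av₀ = (12, 12, 12)
w2 = Aw1 = (84, 132, 120)
w3 = Aw2 = (672, 1344, 1224)
Aw3 = (5928, 13512, 12288)
w3·Aw3 = 672·5928 + 1344·13512 + 1224·12288 = 37184256; w3·w3 = 672·672 + 1344·1344 + 1224·1224 = 3756096
λ ≈ 37184256/3756096 = 9.8997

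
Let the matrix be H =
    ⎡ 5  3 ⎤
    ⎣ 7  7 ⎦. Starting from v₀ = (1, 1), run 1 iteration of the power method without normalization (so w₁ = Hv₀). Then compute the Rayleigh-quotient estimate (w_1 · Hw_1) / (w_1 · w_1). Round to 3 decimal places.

w1 = Hv₀ = (5·1 + 3·1; 7·1 + 7·1) = (8, 14)
Hw1 = (82, 154)
w1·Hw1 = 8·82 + 14·154 = 2812; w1·w1 = 8·8 + 14·14 = 260
λ ≈ 2812/260 = 10.815

10.815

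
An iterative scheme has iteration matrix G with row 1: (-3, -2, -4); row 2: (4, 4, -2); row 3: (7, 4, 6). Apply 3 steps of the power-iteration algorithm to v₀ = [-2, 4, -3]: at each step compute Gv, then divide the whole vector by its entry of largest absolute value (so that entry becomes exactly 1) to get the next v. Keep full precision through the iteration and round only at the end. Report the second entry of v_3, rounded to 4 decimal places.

0.6485

Gv0 = (10.00000, 14.00000, -16.00000); divide by -16.00000 → v1 = (-0.62500, -0.87500, 1.00000)
Gv1 = (-0.37500, -8.00000, -1.87500); divide by -8.00000 → v2 = (0.04688, 1.00000, 0.23438)
Gv2 = (-3.07813, 3.71875, 5.73438); divide by 5.73438 → v3 = (-0.53678, 0.64850, 1.00000)
Requested entry of v3: 476/734 = 0.6485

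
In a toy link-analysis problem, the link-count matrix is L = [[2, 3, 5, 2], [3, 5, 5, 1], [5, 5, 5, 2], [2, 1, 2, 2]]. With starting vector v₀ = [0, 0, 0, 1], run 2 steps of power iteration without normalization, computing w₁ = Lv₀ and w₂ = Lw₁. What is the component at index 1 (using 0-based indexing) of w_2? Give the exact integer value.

w1 = Lv₀ = (2·0 + 3·0 + 5·0 + 2·1; 3·0 + 5·0 + 5·0 + 1·1; 5·0 + 5·0 + 5·0 + 2·1; 2·0 + 1·0 + 2·0 + 2·1) = (2, 1, 2, 2)
w2 = Lw1 = (2·2 + 3·1 + 5·2 + 2·2; 3·2 + 5·1 + 5·2 + 1·2; 5·2 + 5·1 + 5·2 + 2·2; 2·2 + 1·1 + 2·2 + 2·2) = (21, 23, 29, 13)
The requested component of w2 is 23.

23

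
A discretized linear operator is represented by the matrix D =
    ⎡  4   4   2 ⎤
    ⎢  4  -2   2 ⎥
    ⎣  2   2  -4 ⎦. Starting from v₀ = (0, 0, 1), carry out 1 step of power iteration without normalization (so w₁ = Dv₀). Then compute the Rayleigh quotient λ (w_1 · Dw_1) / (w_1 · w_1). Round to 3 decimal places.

λ ≈ -3.667

w1 = Dv₀ = (4·0 + 4·0 + 2·1; 4·0 + (-2)·0 + 2·1; 2·0 + 2·0 + (-4)·1) = (2, 2, -4)
Dw1 = (8, -4, 24)
w1·Dw1 = 2·8 + 2·(-4) + (-4)·24 = -88; w1·w1 = 2·2 + 2·2 + (-4)·(-4) = 24
λ ≈ -88/24 = -3.667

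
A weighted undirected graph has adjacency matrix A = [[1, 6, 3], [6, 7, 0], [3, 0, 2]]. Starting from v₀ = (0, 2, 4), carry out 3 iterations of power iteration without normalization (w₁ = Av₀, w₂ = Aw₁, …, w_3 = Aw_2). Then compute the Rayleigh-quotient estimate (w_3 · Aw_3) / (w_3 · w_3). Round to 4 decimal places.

w1 = Av₀ = (1·0 + 6·2 + 3·4; 6·0 + 7·2 + 0·4; 3·0 + 0·2 + 2·4) = (24, 14, 8)
w2 = Aw1 = (1·24 + 6·14 + 3·8; 6·24 + 7·14 + 0·8; 3·24 + 0·14 + 2·8) = (132, 242, 88)
w3 = Aw2 = (1848, 2486, 572)
Aw3 = (18480, 28490, 6688)
w3·Aw3 = 1848·18480 + 2486·28490 + 572·6688 = 108802716; w3·w3 = 1848·1848 + 2486·2486 + 572·572 = 9922484
λ ≈ 108802716/9922484 = 10.9653

λ ≈ 10.9653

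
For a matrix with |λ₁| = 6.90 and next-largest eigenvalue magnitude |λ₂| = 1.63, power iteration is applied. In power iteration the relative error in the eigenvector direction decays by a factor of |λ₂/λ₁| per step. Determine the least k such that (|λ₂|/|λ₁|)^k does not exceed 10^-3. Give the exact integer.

5

|λ₂/λ₁| = 1.63/6.90 = 0.23623
Need k ≥ ln(10^-3) / ln(0.23623) = -6.9078 / -1.4429 ≈ 4.787
Smallest integer k satisfying the bound: 5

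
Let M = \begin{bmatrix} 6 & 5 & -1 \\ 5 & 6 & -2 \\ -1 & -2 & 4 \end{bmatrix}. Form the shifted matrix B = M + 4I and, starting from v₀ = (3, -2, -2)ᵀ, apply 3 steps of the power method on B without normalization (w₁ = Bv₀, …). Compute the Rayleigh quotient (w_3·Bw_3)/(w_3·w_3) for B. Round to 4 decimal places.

15.4460

B = M + 4I has rows (10, 5, -1); (5, 10, -2); (-1, -2, 8)
w1 = Bv₀ = (10·3 + 5·(-2) + (-1)·(-2); 5·3 + 10·(-2) + (-2)·(-2); (-1)·3 + (-2)·(-2) + 8·(-2)) = (22, -1, -15)
w2 = Bw1 = (10·22 + 5·(-1) + (-1)·(-15); 5·22 + 10·(-1) + (-2)·(-15); (-1)·22 + (-2)·(-1) + 8·(-15)) = (230, 130, -140)
w3 = Bw2 = (3090, 2730, -1610)
Bw3 = (46160, 45970, -21430)
w3·Bw3 = 302634800; w3·w3 = 19593100; μ ≈ 302634800/19593100 = 15.4460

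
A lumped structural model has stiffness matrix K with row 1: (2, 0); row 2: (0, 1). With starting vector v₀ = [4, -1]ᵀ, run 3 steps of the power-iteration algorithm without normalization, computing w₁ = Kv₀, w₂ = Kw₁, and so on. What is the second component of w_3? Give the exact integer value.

w1 = Kv₀ = (2·4 + 0·(-1); 0·4 + 1·(-1)) = (8, -1)
w2 = Kw1 = (2·8 + 0·(-1); 0·8 + 1·(-1)) = (16, -1)
w3 = Kw2 = (32, -1)
The requested component of w3 is -1.

-1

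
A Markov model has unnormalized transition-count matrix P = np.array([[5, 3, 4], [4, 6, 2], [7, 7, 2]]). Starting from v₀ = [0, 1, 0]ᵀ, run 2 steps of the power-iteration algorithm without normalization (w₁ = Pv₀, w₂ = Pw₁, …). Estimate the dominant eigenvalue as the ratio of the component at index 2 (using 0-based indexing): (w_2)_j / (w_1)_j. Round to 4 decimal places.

11.0000

w1 = Pv₀ = (3, 6, 7)
w2 = Pw1 = (61, 62, 77)
Ratio at component: 77 / 7 = 11.0000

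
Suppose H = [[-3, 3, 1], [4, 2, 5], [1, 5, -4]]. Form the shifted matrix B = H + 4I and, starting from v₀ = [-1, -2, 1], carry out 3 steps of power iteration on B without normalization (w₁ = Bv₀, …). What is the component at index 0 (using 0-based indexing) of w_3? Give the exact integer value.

-546

B = H + 4I has rows (1, 3, 1); (4, 6, 5); (1, 5, 0)
w1 = Bv₀ = (1·(-1) + 3·(-2) + 1·1; 4·(-1) + 6·(-2) + 5·1; 1·(-1) + 5·(-2) + 0·1) = (-6, -11, -11)
w2 = Bw1 = (1·(-6) + 3·(-11) + 1·(-11); 4·(-6) + 6·(-11) + 5·(-11); 1·(-6) + 5·(-11) + 0·(-11)) = (-50, -145, -61)
w3 = Bw2 = (-546, -1375, -775)
Requested component of w3: -546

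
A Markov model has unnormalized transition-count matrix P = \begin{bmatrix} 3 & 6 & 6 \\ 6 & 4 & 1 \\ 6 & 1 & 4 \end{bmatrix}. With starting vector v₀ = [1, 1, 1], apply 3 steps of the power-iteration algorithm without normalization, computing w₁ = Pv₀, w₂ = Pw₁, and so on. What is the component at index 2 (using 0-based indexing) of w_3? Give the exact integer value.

1787

w1 = Pv₀ = (3·1 + 6·1 + 6·1; 6·1 + 4·1 + 1·1; 6·1 + 1·1 + 4·1) = (15, 11, 11)
w2 = Pw1 = (3·15 + 6·11 + 6·11; 6·15 + 4·11 + 1·11; 6·15 + 1·11 + 4·11) = (177, 145, 145)
w3 = Pw2 = (2271, 1787, 1787)
The requested component of w3 is 1787.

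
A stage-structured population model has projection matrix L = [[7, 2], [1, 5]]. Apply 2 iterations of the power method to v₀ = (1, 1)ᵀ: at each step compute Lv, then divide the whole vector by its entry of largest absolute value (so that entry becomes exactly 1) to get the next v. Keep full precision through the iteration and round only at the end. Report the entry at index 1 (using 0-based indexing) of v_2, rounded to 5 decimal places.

0.52000

Lv0 = (9.000000, 6.000000); divide by 9.000000 → v1 = (1.000000, 0.666667)
Lv1 = (8.333333, 4.333333); divide by 8.333333 → v2 = (1.000000, 0.520000)
Requested entry of v2: 39/75 = 0.52000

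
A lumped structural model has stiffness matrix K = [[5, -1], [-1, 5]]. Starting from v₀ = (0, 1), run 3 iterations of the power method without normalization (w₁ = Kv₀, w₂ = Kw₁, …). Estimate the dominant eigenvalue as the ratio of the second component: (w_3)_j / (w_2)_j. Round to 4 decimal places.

5.3846

w1 = Kv₀ = (5·0 + (-1)·1; (-1)·0 + 5·1) = (-1, 5)
w2 = Kw1 = (5·(-1) + (-1)·5; (-1)·(-1) + 5·5) = (-10, 26)
w3 = Kw2 = (-76, 140)
Ratio at component: 140 / 26 = 5.3846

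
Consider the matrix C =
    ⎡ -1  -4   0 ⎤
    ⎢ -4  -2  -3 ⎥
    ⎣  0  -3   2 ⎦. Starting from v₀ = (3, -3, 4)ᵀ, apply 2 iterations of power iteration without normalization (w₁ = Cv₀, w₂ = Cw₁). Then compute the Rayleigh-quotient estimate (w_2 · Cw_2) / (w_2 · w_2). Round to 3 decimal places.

w1 = Cv₀ = ((-1)·3 + (-4)·(-3) + 0·4; (-4)·3 + (-2)·(-3) + (-3)·4; 0·3 + (-3)·(-3) + 2·4) = (9, -18, 17)
w2 = Cw1 = ((-1)·9 + (-4)·(-18) + 0·17; (-4)·9 + (-2)·(-18) + (-3)·17; 0·9 + (-3)·(-18) + 2·17) = (63, -51, 88)
Cw2 = (141, -414, 329)
w2·Cw2 = 63·141 + (-51)·(-414) + 88·329 = 58949; w2·w2 = 63·63 + (-51)·(-51) + 88·88 = 14314
λ ≈ 58949/14314 = 4.118

λ ≈ 4.118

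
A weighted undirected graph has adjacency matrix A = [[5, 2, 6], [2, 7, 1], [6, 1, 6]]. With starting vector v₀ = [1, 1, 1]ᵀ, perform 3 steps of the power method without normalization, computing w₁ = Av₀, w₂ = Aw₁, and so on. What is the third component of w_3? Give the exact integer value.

w1 = Av₀ = (13, 10, 13)
w2 = Aw1 = (163, 109, 166)
w3 = Aw2 = (2029, 1255, 2083)
The requested component of w3 is 2083.

2083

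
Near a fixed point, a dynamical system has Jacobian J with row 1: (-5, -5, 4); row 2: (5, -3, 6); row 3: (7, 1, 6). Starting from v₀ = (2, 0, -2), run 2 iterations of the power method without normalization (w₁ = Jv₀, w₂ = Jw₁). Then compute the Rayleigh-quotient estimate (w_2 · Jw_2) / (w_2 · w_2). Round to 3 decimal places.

w1 = Jv₀ = ((-5)·2 + (-5)·0 + 4·(-2); 5·2 + (-3)·0 + 6·(-2); 7·2 + 1·0 + 6·(-2)) = (-18, -2, 2)
w2 = Jw1 = ((-5)·(-18) + (-5)·(-2) + 4·2; 5·(-18) + (-3)·(-2) + 6·2; 7·(-18) + 1·(-2) + 6·2) = (108, -72, -116)
Jw2 = (-644, 60, -12)
w2·Jw2 = 108·(-644) + (-72)·60 + (-116)·(-12) = -72480; w2·w2 = 108·108 + (-72)·(-72) + (-116)·(-116) = 30304
λ ≈ -72480/30304 = -2.392

λ ≈ -2.392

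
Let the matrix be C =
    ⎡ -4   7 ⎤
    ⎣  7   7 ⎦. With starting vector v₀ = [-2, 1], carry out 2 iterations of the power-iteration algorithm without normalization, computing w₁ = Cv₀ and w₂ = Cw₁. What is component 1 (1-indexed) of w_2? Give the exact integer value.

w1 = Cv₀ = (15, -7)
w2 = Cw1 = (-109, 56)
The requested component of w2 is -109.

-109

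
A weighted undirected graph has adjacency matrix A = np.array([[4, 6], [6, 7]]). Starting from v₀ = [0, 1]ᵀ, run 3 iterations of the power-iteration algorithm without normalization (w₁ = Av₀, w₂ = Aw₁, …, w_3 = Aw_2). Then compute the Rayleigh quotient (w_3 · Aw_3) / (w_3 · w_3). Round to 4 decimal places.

w1 = Av₀ = (6, 7)
w2 = Aw1 = (66, 85)
w3 = Aw2 = (774, 991)
Aw3 = (9042, 11581)
w3·Aw3 = 774·9042 + 991·11581 = 18475279; w3·w3 = 774·774 + 991·991 = 1581157
λ ≈ 18475279/1581157 = 11.6847

λ ≈ 11.6847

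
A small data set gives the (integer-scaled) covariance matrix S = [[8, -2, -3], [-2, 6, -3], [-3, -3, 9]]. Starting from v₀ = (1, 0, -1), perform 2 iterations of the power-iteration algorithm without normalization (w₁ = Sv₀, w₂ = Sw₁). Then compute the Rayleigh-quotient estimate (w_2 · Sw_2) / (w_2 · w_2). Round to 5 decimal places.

λ ≈ 11.68862

w1 = Sv₀ = (11, 1, -12)
w2 = Sw1 = (122, 20, -144)
Sw2 = (1368, 308, -1722)
w2·Sw2 = 122·1368 + 20·308 + (-144)·(-1722) = 421024; w2·w2 = 122·122 + 20·20 + (-144)·(-144) = 36020
λ ≈ 421024/36020 = 11.68862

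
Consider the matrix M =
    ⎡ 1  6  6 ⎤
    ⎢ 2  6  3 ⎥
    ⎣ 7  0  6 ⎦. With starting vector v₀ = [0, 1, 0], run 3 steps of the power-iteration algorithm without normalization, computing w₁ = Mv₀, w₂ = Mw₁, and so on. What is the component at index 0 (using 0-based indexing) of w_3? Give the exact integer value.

582

w1 = Mv₀ = (1·0 + 6·1 + 6·0; 2·0 + 6·1 + 3·0; 7·0 + 0·1 + 6·0) = (6, 6, 0)
w2 = Mw1 = (1·6 + 6·6 + 6·0; 2·6 + 6·6 + 3·0; 7·6 + 0·6 + 6·0) = (42, 48, 42)
w3 = Mw2 = (582, 498, 546)
The requested component of w3 is 582.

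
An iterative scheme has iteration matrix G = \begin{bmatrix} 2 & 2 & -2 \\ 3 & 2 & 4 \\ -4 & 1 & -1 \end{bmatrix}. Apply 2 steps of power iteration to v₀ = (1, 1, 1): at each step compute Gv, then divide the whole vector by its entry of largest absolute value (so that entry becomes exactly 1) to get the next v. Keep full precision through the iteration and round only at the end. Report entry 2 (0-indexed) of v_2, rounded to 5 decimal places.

Gv0 = (2.000000, 9.000000, -4.000000); divide by 9.000000 → v1 = (0.222222, 1.000000, -0.444444)
Gv1 = (3.333333, 0.888889, 0.555556); divide by 3.333333 → v2 = (1.000000, 0.266667, 0.166667)
Requested entry of v2: 5/30 = 0.16667

0.16667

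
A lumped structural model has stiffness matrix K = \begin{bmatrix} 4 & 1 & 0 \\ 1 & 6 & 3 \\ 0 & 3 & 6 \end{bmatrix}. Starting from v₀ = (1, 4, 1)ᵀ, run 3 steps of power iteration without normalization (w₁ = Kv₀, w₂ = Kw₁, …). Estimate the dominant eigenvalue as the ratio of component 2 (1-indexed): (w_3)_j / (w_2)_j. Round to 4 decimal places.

λ ≈ 8.7652

w1 = Kv₀ = (4·1 + 1·4 + 0·1; 1·1 + 6·4 + 3·1; 0·1 + 3·4 + 6·1) = (8, 28, 18)
w2 = Kw1 = (4·8 + 1·28 + 0·18; 1·8 + 6·28 + 3·18; 0·8 + 3·28 + 6·18) = (60, 230, 192)
w3 = Kw2 = (470, 2016, 1842)
Ratio at component: 2016 / 230 = 8.7652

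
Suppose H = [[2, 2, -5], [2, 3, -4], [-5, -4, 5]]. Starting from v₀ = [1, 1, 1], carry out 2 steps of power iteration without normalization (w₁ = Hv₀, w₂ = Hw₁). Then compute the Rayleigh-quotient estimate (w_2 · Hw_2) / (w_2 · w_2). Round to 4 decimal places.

w1 = Hv₀ = (-1, 1, -4)
w2 = Hw1 = (20, 17, -19)
Hw2 = (169, 167, -263)
w2·Hw2 = 20·169 + 17·167 + (-19)·(-263) = 11216; w2·w2 = 20·20 + 17·17 + (-19)·(-19) = 1050
λ ≈ 11216/1050 = 10.6819

10.6819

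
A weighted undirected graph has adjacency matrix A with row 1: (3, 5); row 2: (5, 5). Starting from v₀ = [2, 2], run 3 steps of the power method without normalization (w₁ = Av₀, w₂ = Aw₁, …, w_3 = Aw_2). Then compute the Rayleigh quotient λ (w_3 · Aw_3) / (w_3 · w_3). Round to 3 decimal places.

λ ≈ 9.099

w1 = Av₀ = (16, 20)
w2 = Aw1 = (148, 180)
w3 = Aw2 = (1344, 1640)
Aw3 = (12232, 14920)
w3·Aw3 = 1344·12232 + 1640·14920 = 40908608; w3·w3 = 1344·1344 + 1640·1640 = 4495936
λ ≈ 40908608/4495936 = 9.099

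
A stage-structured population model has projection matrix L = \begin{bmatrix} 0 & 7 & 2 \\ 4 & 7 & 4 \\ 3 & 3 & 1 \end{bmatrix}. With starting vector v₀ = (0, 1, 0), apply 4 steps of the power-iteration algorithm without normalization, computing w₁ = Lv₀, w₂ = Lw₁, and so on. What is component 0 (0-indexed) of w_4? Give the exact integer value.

w1 = Lv₀ = (0·0 + 7·1 + 2·0; 4·0 + 7·1 + 4·0; 3·0 + 3·1 + 1·0) = (7, 7, 3)
w2 = Lw1 = (0·7 + 7·7 + 2·3; 4·7 + 7·7 + 4·3; 3·7 + 3·7 + 1·3) = (55, 89, 45)
w3 = Lw2 = (713, 1023, 477)
w4 = Lw3 = (8115, 11921, 5685)
The requested component of w4 is 8115.

8115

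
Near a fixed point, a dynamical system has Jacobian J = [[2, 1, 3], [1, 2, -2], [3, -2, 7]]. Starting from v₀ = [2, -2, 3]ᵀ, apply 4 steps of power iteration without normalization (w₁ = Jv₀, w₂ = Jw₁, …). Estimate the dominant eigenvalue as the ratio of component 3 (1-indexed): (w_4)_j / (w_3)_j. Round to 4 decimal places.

w1 = Jv₀ = (11, -8, 31)
w2 = Jw1 = (107, -67, 266)
w3 = Jw2 = (945, -559, 2317)
w4 = Jw3 = (8282, -4807, 20172)
Ratio at component: 20172 / 2317 = 8.7061

8.7061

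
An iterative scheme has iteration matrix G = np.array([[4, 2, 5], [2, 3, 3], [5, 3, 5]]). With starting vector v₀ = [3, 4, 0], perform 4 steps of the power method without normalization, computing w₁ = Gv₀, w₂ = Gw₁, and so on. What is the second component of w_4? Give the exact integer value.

20955

w1 = Gv₀ = (20, 18, 27)
w2 = Gw1 = (251, 175, 289)
w3 = Gw2 = (2799, 1894, 3225)
w4 = Gw3 = (31109, 20955, 35802)
The requested component of w4 is 20955.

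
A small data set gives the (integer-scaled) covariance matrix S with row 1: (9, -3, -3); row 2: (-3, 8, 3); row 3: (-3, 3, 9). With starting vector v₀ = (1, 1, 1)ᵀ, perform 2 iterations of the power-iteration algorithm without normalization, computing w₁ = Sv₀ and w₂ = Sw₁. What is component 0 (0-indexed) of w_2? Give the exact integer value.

w1 = Sv₀ = (9·1 + (-3)·1 + (-3)·1; (-3)·1 + 8·1 + 3·1; (-3)·1 + 3·1 + 9·1) = (3, 8, 9)
w2 = Sw1 = (9·3 + (-3)·8 + (-3)·9; (-3)·3 + 8·8 + 3·9; (-3)·3 + 3·8 + 9·9) = (-24, 82, 96)
The requested component of w2 is -24.

-24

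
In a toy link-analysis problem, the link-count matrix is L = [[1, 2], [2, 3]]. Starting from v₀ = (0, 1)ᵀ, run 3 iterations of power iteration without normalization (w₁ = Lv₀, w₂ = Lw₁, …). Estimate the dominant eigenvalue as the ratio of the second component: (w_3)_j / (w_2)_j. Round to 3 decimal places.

w1 = Lv₀ = (1·0 + 2·1; 2·0 + 3·1) = (2, 3)
w2 = Lw1 = (1·2 + 2·3; 2·2 + 3·3) = (8, 13)
w3 = Lw2 = (34, 55)
Ratio at component: 55 / 13 = 4.231

4.231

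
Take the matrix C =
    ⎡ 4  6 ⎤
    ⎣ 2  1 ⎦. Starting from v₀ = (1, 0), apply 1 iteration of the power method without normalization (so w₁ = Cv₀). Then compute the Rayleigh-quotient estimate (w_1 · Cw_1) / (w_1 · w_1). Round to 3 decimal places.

6.600

w1 = Cv₀ = (4, 2)
Cw1 = (28, 10)
w1·Cw1 = 4·28 + 2·10 = 132; w1·w1 = 4·4 + 2·2 = 20
λ ≈ 132/20 = 6.600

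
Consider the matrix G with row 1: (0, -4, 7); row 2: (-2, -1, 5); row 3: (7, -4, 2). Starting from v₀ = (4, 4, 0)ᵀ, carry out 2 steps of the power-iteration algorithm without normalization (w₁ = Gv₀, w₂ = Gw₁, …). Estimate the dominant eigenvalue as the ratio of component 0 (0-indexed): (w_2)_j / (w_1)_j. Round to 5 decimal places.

λ ≈ -8.25000

w1 = Gv₀ = (0·4 + (-4)·4 + 7·0; (-2)·4 + (-1)·4 + 5·0; 7·4 + (-4)·4 + 2·0) = (-16, -12, 12)
w2 = Gw1 = (0·(-16) + (-4)·(-12) + 7·12; (-2)·(-16) + (-1)·(-12) + 5·12; 7·(-16) + (-4)·(-12) + 2·12) = (132, 104, -40)
Ratio at component: 132 / -16 = -8.25000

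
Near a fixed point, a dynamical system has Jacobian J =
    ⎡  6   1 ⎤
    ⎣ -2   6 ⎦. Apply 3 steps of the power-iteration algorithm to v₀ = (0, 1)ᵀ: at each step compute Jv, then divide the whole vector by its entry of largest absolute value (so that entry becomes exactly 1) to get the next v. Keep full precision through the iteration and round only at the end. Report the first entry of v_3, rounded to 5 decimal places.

0.58889

Jv0 = (1.000000, 6.000000); divide by 6.000000 → v1 = (0.166667, 1.000000)
Jv1 = (2.000000, 5.666667); divide by 5.666667 → v2 = (0.352941, 1.000000)
Jv2 = (3.117647, 5.294118); divide by 5.294118 → v3 = (0.588889, 1.000000)
Requested entry of v3: 106/180 = 0.58889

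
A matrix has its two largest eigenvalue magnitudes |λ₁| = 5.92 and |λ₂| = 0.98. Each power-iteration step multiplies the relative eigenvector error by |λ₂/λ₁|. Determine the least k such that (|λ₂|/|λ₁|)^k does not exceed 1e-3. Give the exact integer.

4

|λ₂/λ₁| = 0.98/5.92 = 0.16554
Need k ≥ ln(1e-3) / ln(0.16554) = -6.9078 / -1.7985 ≈ 3.841
Smallest integer k satisfying the bound: 4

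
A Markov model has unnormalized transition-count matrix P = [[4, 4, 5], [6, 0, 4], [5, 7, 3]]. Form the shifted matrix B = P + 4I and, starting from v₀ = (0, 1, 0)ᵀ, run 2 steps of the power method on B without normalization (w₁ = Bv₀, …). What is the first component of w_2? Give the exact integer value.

B = P + 4I has rows (8, 4, 5); (6, 4, 4); (5, 7, 7)
w1 = Bv₀ = (8·0 + 4·1 + 5·0; 6·0 + 4·1 + 4·0; 5·0 + 7·1 + 7·0) = (4, 4, 7)
w2 = Bw1 = (8·4 + 4·4 + 5·7; 6·4 + 4·4 + 4·7; 5·4 + 7·4 + 7·7) = (83, 68, 97)
Requested component of w2: 83

83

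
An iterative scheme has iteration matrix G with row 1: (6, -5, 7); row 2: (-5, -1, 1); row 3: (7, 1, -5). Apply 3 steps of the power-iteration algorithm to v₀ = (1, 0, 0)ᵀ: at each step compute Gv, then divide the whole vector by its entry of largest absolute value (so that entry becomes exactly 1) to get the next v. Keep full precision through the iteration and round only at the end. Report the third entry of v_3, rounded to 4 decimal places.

0.9712

Gv0 = (6.00000, -5.00000, 7.00000); divide by 7.00000 → v1 = (0.85714, -0.71429, 1.00000)
Gv1 = (15.71429, -2.57143, 0.28571); divide by 15.71429 → v2 = (1.00000, -0.16364, 0.01818)
Gv2 = (6.94545, -4.81818, 6.74545); divide by 6.94545 → v3 = (1.00000, -0.69372, 0.97120)
Requested entry of v3: 742/764 = 0.9712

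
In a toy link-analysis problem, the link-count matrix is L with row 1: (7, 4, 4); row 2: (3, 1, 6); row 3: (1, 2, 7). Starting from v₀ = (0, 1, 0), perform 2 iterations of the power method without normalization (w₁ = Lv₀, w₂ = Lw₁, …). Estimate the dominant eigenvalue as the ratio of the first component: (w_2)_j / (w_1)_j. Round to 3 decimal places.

λ ≈ 10.000

w1 = Lv₀ = (4, 1, 2)
w2 = Lw1 = (40, 25, 20)
Ratio at component: 40 / 4 = 10.000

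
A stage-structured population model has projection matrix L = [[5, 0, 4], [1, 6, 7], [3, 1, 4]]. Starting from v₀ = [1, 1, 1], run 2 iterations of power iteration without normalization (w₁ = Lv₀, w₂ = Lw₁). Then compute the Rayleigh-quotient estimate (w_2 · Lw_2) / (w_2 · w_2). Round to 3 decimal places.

w1 = Lv₀ = (5·1 + 0·1 + 4·1; 1·1 + 6·1 + 7·1; 3·1 + 1·1 + 4·1) = (9, 14, 8)
w2 = Lw1 = (5·9 + 0·14 + 4·8; 1·9 + 6·14 + 7·8; 3·9 + 1·14 + 4·8) = (77, 149, 73)
Lw2 = (677, 1482, 672)
w2·Lw2 = 77·677 + 149·1482 + 73·672 = 322003; w2·w2 = 77·77 + 149·149 + 73·73 = 33459
λ ≈ 322003/33459 = 9.624

λ ≈ 9.624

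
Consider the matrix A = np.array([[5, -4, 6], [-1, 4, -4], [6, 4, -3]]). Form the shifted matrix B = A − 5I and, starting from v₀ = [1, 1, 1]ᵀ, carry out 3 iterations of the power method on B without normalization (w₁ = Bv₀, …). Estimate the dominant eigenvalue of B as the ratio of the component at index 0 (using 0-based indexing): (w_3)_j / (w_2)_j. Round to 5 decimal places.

B = A − 5I has rows (0, -4, 6); (-1, -1, -4); (6, 4, -8)
w1 = Bv₀ = (0·1 + (-4)·1 + 6·1; (-1)·1 + (-1)·1 + (-4)·1; 6·1 + 4·1 + (-8)·1) = (2, -6, 2)
w2 = Bw1 = (0·2 + (-4)·(-6) + 6·2; (-1)·2 + (-1)·(-6) + (-4)·2; 6·2 + 4·(-6) + (-8)·2) = (36, -4, -28)
w3 = Bw2 = (-152, 80, 424)
Ratio: -152/36 = -4.22222

-4.22222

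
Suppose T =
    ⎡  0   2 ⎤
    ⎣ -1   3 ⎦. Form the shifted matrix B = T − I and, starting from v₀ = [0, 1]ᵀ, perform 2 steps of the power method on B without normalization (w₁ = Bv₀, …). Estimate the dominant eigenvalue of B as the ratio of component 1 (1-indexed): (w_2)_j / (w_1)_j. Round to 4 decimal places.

B = T − I has rows (-1, 2); (-1, 2)
w1 = Bv₀ = ((-1)·0 + 2·1; (-1)·0 + 2·1) = (2, 2)
w2 = Bw1 = ((-1)·2 + 2·2; (-1)·2 + 2·2) = (2, 2)
Ratio: 2/2 = 1.0000

1.0000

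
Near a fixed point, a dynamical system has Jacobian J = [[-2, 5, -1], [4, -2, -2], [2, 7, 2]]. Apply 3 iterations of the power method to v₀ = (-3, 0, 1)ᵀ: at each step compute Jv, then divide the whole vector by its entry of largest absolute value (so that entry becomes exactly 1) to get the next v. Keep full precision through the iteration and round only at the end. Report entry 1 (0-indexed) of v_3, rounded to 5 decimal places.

Jv0 = (5.000000, -14.000000, -4.000000); divide by -14.000000 → v1 = (-0.357143, 1.000000, 0.285714)
Jv1 = (5.428571, -4.000000, 6.857143); divide by 6.857143 → v2 = (0.791667, -0.583333, 1.000000)
Jv2 = (-5.500000, 2.333333, -0.500000); divide by -5.500000 → v3 = (1.000000, -0.424242, 0.090909)
Requested entry of v3: -224/528 = -0.42424

-0.42424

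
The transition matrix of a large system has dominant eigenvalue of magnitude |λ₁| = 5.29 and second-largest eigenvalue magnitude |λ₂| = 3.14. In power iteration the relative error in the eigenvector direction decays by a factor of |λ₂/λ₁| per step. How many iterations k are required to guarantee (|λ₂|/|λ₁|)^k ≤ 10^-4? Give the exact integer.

18

|λ₂/λ₁| = 3.14/5.29 = 0.59357
Need k ≥ ln(10^-4) / ln(0.59357) = -9.2103 / -0.5216 ≈ 17.658
Smallest integer k satisfying the bound: 18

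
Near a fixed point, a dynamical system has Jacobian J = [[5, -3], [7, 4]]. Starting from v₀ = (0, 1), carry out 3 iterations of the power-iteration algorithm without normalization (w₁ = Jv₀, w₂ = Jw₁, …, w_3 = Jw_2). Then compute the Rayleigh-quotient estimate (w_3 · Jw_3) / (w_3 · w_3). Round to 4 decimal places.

5.9752

w1 = Jv₀ = (5·0 + (-3)·1; 7·0 + 4·1) = (-3, 4)
w2 = Jw1 = (5·(-3) + (-3)·4; 7·(-3) + 4·4) = (-27, -5)
w3 = Jw2 = (-120, -209)
Jw3 = (27, -1676)
w3·Jw3 = (-120)·27 + (-209)·(-1676) = 347044; w3·w3 = (-120)·(-120) + (-209)·(-209) = 58081
λ ≈ 347044/58081 = 5.9752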